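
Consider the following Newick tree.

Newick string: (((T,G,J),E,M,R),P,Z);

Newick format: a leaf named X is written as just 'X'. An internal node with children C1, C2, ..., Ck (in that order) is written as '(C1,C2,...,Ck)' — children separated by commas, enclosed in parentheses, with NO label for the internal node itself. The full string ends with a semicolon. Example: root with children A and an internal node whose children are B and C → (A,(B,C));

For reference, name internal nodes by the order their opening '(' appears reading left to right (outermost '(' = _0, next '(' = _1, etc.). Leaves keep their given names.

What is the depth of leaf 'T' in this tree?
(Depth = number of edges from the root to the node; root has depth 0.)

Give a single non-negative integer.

Answer: 3

Derivation:
Newick: (((T,G,J),E,M,R),P,Z);
Naming internals by '(' encounter order: outermost '(' = _0, next = _1, ...
Query node: T
Path from root: _0 -> _1 -> _2 -> T
Depth of T: 3 (number of edges from root)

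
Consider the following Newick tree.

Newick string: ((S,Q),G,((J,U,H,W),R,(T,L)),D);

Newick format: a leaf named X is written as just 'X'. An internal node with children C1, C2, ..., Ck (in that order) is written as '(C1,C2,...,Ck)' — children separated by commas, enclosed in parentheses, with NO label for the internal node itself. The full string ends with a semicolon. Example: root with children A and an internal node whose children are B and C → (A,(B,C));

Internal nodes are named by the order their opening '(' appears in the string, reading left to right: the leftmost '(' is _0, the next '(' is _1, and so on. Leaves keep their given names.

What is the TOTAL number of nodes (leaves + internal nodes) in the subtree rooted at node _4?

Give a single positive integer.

Answer: 3

Derivation:
Newick: ((S,Q),G,((J,U,H,W),R,(T,L)),D);
Locate _4: it is the '(' at position 22 (the 5th '(' reading left to right).
Query: subtree rooted at _4
_4: subtree_size = 1 + 2
  T: subtree_size = 1 + 0
  L: subtree_size = 1 + 0
Total subtree size of _4: 3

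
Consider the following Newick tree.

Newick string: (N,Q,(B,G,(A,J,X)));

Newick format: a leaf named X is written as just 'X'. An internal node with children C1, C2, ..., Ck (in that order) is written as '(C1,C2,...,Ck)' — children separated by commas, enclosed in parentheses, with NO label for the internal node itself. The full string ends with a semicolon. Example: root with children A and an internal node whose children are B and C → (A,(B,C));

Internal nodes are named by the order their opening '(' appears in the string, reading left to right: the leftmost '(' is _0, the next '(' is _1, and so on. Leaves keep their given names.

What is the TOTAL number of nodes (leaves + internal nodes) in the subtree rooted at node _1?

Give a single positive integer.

Newick: (N,Q,(B,G,(A,J,X)));
Locate _1: it is the '(' at position 5 (the 2nd '(' reading left to right).
Query: subtree rooted at _1
_1: subtree_size = 1 + 6
  B: subtree_size = 1 + 0
  G: subtree_size = 1 + 0
  _2: subtree_size = 1 + 3
    A: subtree_size = 1 + 0
    J: subtree_size = 1 + 0
    X: subtree_size = 1 + 0
Total subtree size of _1: 7

Answer: 7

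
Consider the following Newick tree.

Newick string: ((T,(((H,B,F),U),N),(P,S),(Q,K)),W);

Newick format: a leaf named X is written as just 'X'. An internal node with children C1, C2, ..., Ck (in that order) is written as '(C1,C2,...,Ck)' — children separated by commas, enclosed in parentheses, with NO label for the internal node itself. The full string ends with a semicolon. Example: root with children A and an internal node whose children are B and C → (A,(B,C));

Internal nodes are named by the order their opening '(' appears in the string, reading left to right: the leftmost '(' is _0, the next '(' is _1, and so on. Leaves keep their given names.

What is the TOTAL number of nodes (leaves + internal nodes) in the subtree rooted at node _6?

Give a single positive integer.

Newick: ((T,(((H,B,F),U),N),(P,S),(Q,K)),W);
Locate _6: it is the '(' at position 26 (the 7th '(' reading left to right).
Query: subtree rooted at _6
_6: subtree_size = 1 + 2
  Q: subtree_size = 1 + 0
  K: subtree_size = 1 + 0
Total subtree size of _6: 3

Answer: 3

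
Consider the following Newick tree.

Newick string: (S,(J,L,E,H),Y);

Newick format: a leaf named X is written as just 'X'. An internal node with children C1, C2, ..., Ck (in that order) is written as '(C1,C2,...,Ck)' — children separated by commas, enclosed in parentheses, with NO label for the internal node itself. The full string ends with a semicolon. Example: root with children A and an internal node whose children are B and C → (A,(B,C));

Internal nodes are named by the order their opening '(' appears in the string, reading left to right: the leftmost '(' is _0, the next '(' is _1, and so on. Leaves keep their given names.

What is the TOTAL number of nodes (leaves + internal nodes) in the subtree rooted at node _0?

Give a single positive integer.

Newick: (S,(J,L,E,H),Y);
Locate _0: it is the '(' at position 0 (the 1st '(' reading left to right).
Query: subtree rooted at _0
_0: subtree_size = 1 + 7
  S: subtree_size = 1 + 0
  _1: subtree_size = 1 + 4
    J: subtree_size = 1 + 0
    L: subtree_size = 1 + 0
    E: subtree_size = 1 + 0
    H: subtree_size = 1 + 0
  Y: subtree_size = 1 + 0
Total subtree size of _0: 8

Answer: 8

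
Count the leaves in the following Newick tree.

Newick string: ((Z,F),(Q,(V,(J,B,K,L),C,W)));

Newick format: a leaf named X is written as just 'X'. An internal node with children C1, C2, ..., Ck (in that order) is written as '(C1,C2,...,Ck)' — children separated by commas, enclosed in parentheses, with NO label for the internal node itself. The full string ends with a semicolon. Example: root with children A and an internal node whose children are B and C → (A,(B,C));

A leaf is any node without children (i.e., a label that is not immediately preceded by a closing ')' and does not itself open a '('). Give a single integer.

Newick: ((Z,F),(Q,(V,(J,B,K,L),C,W)));
Scan left-to-right; a leaf is any maximal label run not followed by '(':
  pos 2: leaf 'Z' → count = 1
  pos 4: leaf 'F' → count = 2
  pos 8: leaf 'Q' → count = 3
  pos 11: leaf 'V' → count = 4
  pos 14: leaf 'J' → count = 5
  pos 16: leaf 'B' → count = 6
  pos 18: leaf 'K' → count = 7
  pos 20: leaf 'L' → count = 8
  pos 23: leaf 'C' → count = 9
  pos 25: leaf 'W' → count = 10
Total leaves: 10

Answer: 10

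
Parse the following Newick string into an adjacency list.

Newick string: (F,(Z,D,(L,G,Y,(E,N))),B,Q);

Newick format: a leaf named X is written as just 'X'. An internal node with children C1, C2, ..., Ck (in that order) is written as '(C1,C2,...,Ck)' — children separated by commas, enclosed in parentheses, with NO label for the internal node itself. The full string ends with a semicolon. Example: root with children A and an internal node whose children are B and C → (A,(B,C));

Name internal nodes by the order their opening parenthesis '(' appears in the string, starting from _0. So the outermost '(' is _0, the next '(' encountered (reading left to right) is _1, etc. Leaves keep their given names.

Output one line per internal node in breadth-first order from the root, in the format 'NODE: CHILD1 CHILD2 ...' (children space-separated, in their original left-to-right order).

Input: (F,(Z,D,(L,G,Y,(E,N))),B,Q);
Scanning left-to-right, naming '(' by encounter order:
  pos 0: '(' -> open internal node _0 (depth 1)
  pos 3: '(' -> open internal node _1 (depth 2)
  pos 8: '(' -> open internal node _2 (depth 3)
  pos 15: '(' -> open internal node _3 (depth 4)
  pos 19: ')' -> close internal node _3 (now at depth 3)
  pos 20: ')' -> close internal node _2 (now at depth 2)
  pos 21: ')' -> close internal node _1 (now at depth 1)
  pos 26: ')' -> close internal node _0 (now at depth 0)
Total internal nodes: 4
BFS adjacency from root:
  _0: F _1 B Q
  _1: Z D _2
  _2: L G Y _3
  _3: E N

Answer: _0: F _1 B Q
_1: Z D _2
_2: L G Y _3
_3: E N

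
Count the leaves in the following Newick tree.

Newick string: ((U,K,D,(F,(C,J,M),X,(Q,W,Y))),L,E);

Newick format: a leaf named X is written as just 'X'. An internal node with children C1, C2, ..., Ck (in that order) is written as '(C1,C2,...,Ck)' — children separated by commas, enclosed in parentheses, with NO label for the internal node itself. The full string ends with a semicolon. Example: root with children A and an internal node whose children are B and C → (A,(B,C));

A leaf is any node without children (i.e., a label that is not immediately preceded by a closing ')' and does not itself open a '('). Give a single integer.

Newick: ((U,K,D,(F,(C,J,M),X,(Q,W,Y))),L,E);
Scan left-to-right; a leaf is any maximal label run not followed by '(':
  pos 2: leaf 'U' → count = 1
  pos 4: leaf 'K' → count = 2
  pos 6: leaf 'D' → count = 3
  pos 9: leaf 'F' → count = 4
  pos 12: leaf 'C' → count = 5
  pos 14: leaf 'J' → count = 6
  pos 16: leaf 'M' → count = 7
  pos 19: leaf 'X' → count = 8
  pos 22: leaf 'Q' → count = 9
  pos 24: leaf 'W' → count = 10
  pos 26: leaf 'Y' → count = 11
  pos 31: leaf 'L' → count = 12
  pos 33: leaf 'E' → count = 13
Total leaves: 13

Answer: 13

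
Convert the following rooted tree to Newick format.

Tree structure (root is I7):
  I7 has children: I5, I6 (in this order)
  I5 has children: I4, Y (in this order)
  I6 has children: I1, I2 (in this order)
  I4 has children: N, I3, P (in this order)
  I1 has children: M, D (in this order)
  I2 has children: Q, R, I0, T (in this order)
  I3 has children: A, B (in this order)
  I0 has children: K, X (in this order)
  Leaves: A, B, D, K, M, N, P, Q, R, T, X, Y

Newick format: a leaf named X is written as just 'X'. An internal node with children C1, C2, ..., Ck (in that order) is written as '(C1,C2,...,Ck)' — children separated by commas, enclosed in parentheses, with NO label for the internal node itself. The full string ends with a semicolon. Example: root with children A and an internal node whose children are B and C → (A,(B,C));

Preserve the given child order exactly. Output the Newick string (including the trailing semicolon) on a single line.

Answer: (((N,(A,B),P),Y),((M,D),(Q,R,(K,X),T)));

Derivation:
internal I7 with children ['I5', 'I6']
  internal I5 with children ['I4', 'Y']
    internal I4 with children ['N', 'I3', 'P']
      leaf 'N' → 'N'
      internal I3 with children ['A', 'B']
        leaf 'A' → 'A'
        leaf 'B' → 'B'
      → '(A,B)'
      leaf 'P' → 'P'
    → '(N,(A,B),P)'
    leaf 'Y' → 'Y'
  → '((N,(A,B),P),Y)'
  internal I6 with children ['I1', 'I2']
    internal I1 with children ['M', 'D']
      leaf 'M' → 'M'
      leaf 'D' → 'D'
    → '(M,D)'
    internal I2 with children ['Q', 'R', 'I0', 'T']
      leaf 'Q' → 'Q'
      leaf 'R' → 'R'
      internal I0 with children ['K', 'X']
        leaf 'K' → 'K'
        leaf 'X' → 'X'
      → '(K,X)'
      leaf 'T' → 'T'
    → '(Q,R,(K,X),T)'
  → '((M,D),(Q,R,(K,X),T))'
→ '(((N,(A,B),P),Y),((M,D),(Q,R,(K,X),T)))'
Final: (((N,(A,B),P),Y),((M,D),(Q,R,(K,X),T)));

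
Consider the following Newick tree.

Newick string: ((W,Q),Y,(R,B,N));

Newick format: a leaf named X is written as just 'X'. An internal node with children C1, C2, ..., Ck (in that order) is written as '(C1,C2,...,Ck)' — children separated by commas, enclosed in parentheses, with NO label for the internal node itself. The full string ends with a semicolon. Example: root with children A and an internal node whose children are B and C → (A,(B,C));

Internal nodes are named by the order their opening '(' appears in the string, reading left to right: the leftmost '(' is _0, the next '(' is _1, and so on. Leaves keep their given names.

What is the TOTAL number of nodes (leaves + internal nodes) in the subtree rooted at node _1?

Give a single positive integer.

Newick: ((W,Q),Y,(R,B,N));
Locate _1: it is the '(' at position 1 (the 2nd '(' reading left to right).
Query: subtree rooted at _1
_1: subtree_size = 1 + 2
  W: subtree_size = 1 + 0
  Q: subtree_size = 1 + 0
Total subtree size of _1: 3

Answer: 3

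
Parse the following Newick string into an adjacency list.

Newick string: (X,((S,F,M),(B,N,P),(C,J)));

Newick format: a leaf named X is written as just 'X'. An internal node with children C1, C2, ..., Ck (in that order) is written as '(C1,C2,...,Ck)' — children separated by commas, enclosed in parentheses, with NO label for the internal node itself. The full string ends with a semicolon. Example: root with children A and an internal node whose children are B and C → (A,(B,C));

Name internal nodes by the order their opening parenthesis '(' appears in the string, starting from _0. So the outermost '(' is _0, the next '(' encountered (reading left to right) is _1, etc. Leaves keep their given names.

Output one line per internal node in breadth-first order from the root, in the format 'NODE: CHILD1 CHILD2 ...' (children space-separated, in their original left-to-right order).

Input: (X,((S,F,M),(B,N,P),(C,J)));
Scanning left-to-right, naming '(' by encounter order:
  pos 0: '(' -> open internal node _0 (depth 1)
  pos 3: '(' -> open internal node _1 (depth 2)
  pos 4: '(' -> open internal node _2 (depth 3)
  pos 10: ')' -> close internal node _2 (now at depth 2)
  pos 12: '(' -> open internal node _3 (depth 3)
  pos 18: ')' -> close internal node _3 (now at depth 2)
  pos 20: '(' -> open internal node _4 (depth 3)
  pos 24: ')' -> close internal node _4 (now at depth 2)
  pos 25: ')' -> close internal node _1 (now at depth 1)
  pos 26: ')' -> close internal node _0 (now at depth 0)
Total internal nodes: 5
BFS adjacency from root:
  _0: X _1
  _1: _2 _3 _4
  _2: S F M
  _3: B N P
  _4: C J

Answer: _0: X _1
_1: _2 _3 _4
_2: S F M
_3: B N P
_4: C J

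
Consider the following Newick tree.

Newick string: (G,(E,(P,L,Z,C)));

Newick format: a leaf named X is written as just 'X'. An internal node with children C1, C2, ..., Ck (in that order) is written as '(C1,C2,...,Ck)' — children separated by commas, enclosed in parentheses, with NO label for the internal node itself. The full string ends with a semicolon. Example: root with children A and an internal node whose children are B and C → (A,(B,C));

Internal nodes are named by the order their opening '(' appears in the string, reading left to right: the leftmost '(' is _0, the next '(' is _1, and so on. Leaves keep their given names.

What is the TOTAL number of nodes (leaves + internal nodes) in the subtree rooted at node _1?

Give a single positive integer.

Newick: (G,(E,(P,L,Z,C)));
Locate _1: it is the '(' at position 3 (the 2nd '(' reading left to right).
Query: subtree rooted at _1
_1: subtree_size = 1 + 6
  E: subtree_size = 1 + 0
  _2: subtree_size = 1 + 4
    P: subtree_size = 1 + 0
    L: subtree_size = 1 + 0
    Z: subtree_size = 1 + 0
    C: subtree_size = 1 + 0
Total subtree size of _1: 7

Answer: 7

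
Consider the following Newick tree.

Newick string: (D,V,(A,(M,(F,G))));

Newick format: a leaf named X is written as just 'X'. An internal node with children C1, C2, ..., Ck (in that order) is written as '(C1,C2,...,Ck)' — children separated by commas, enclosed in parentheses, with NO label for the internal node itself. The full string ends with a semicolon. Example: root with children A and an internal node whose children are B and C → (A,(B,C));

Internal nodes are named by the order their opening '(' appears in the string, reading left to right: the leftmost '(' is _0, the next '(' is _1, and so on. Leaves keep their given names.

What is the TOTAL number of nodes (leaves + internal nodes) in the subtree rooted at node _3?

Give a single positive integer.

Answer: 3

Derivation:
Newick: (D,V,(A,(M,(F,G))));
Locate _3: it is the '(' at position 11 (the 4th '(' reading left to right).
Query: subtree rooted at _3
_3: subtree_size = 1 + 2
  F: subtree_size = 1 + 0
  G: subtree_size = 1 + 0
Total subtree size of _3: 3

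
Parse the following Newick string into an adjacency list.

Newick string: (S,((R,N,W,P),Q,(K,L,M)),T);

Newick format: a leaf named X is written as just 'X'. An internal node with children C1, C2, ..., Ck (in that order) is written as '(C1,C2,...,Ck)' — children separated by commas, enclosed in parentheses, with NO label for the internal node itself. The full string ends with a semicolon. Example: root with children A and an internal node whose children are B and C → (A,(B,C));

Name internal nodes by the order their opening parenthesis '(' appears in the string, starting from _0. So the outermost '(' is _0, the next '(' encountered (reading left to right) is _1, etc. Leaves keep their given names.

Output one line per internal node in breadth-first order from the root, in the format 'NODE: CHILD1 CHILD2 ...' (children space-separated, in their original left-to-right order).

Answer: _0: S _1 T
_1: _2 Q _3
_2: R N W P
_3: K L M

Derivation:
Input: (S,((R,N,W,P),Q,(K,L,M)),T);
Scanning left-to-right, naming '(' by encounter order:
  pos 0: '(' -> open internal node _0 (depth 1)
  pos 3: '(' -> open internal node _1 (depth 2)
  pos 4: '(' -> open internal node _2 (depth 3)
  pos 12: ')' -> close internal node _2 (now at depth 2)
  pos 16: '(' -> open internal node _3 (depth 3)
  pos 22: ')' -> close internal node _3 (now at depth 2)
  pos 23: ')' -> close internal node _1 (now at depth 1)
  pos 26: ')' -> close internal node _0 (now at depth 0)
Total internal nodes: 4
BFS adjacency from root:
  _0: S _1 T
  _1: _2 Q _3
  _2: R N W P
  _3: K L M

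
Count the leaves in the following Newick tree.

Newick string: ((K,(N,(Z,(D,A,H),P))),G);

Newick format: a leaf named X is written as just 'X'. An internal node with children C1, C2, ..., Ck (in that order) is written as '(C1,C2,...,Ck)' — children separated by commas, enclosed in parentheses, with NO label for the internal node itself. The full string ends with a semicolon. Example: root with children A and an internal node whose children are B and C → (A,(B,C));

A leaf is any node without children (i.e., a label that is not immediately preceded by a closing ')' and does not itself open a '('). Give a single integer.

Answer: 8

Derivation:
Newick: ((K,(N,(Z,(D,A,H),P))),G);
Scan left-to-right; a leaf is any maximal label run not followed by '(':
  pos 2: leaf 'K' → count = 1
  pos 5: leaf 'N' → count = 2
  pos 8: leaf 'Z' → count = 3
  pos 11: leaf 'D' → count = 4
  pos 13: leaf 'A' → count = 5
  pos 15: leaf 'H' → count = 6
  pos 18: leaf 'P' → count = 7
  pos 23: leaf 'G' → count = 8
Total leaves: 8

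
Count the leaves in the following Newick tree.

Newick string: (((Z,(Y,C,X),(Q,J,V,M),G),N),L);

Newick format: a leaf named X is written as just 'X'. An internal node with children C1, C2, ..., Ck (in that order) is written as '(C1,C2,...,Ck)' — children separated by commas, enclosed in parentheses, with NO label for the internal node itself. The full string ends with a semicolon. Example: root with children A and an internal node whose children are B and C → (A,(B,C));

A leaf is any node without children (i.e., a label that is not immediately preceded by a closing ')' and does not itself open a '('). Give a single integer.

Newick: (((Z,(Y,C,X),(Q,J,V,M),G),N),L);
Scan left-to-right; a leaf is any maximal label run not followed by '(':
  pos 3: leaf 'Z' → count = 1
  pos 6: leaf 'Y' → count = 2
  pos 8: leaf 'C' → count = 3
  pos 10: leaf 'X' → count = 4
  pos 14: leaf 'Q' → count = 5
  pos 16: leaf 'J' → count = 6
  pos 18: leaf 'V' → count = 7
  pos 20: leaf 'M' → count = 8
  pos 23: leaf 'G' → count = 9
  pos 26: leaf 'N' → count = 10
  pos 29: leaf 'L' → count = 11
Total leaves: 11

Answer: 11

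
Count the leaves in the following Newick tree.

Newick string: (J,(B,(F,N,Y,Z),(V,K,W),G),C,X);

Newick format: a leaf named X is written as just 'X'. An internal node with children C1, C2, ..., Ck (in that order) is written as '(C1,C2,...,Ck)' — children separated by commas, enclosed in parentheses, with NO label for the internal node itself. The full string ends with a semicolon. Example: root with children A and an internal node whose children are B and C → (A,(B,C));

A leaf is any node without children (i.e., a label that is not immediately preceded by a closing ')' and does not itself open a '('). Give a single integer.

Answer: 12

Derivation:
Newick: (J,(B,(F,N,Y,Z),(V,K,W),G),C,X);
Scan left-to-right; a leaf is any maximal label run not followed by '(':
  pos 1: leaf 'J' → count = 1
  pos 4: leaf 'B' → count = 2
  pos 7: leaf 'F' → count = 3
  pos 9: leaf 'N' → count = 4
  pos 11: leaf 'Y' → count = 5
  pos 13: leaf 'Z' → count = 6
  pos 17: leaf 'V' → count = 7
  pos 19: leaf 'K' → count = 8
  pos 21: leaf 'W' → count = 9
  pos 24: leaf 'G' → count = 10
  pos 27: leaf 'C' → count = 11
  pos 29: leaf 'X' → count = 12
Total leaves: 12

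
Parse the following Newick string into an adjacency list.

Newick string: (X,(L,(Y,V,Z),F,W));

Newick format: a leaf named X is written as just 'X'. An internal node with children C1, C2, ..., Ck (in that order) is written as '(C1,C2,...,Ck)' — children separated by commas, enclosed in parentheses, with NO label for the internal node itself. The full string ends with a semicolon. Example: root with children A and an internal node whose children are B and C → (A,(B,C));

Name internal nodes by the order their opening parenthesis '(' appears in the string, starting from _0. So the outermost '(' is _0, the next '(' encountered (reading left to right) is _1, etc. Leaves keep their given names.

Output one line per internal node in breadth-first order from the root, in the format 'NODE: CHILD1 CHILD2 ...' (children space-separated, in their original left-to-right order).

Input: (X,(L,(Y,V,Z),F,W));
Scanning left-to-right, naming '(' by encounter order:
  pos 0: '(' -> open internal node _0 (depth 1)
  pos 3: '(' -> open internal node _1 (depth 2)
  pos 6: '(' -> open internal node _2 (depth 3)
  pos 12: ')' -> close internal node _2 (now at depth 2)
  pos 17: ')' -> close internal node _1 (now at depth 1)
  pos 18: ')' -> close internal node _0 (now at depth 0)
Total internal nodes: 3
BFS adjacency from root:
  _0: X _1
  _1: L _2 F W
  _2: Y V Z

Answer: _0: X _1
_1: L _2 F W
_2: Y V Z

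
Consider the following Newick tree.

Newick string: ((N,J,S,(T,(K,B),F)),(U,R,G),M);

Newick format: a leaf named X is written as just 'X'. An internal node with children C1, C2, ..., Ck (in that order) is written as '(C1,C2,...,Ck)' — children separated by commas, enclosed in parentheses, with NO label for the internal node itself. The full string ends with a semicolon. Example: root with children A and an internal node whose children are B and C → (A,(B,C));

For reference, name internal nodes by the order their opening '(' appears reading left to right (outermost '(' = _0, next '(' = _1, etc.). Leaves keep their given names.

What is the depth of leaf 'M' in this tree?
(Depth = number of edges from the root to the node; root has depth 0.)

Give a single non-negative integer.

Answer: 1

Derivation:
Newick: ((N,J,S,(T,(K,B),F)),(U,R,G),M);
Naming internals by '(' encounter order: outermost '(' = _0, next = _1, ...
Query node: M
Path from root: _0 -> M
Depth of M: 1 (number of edges from root)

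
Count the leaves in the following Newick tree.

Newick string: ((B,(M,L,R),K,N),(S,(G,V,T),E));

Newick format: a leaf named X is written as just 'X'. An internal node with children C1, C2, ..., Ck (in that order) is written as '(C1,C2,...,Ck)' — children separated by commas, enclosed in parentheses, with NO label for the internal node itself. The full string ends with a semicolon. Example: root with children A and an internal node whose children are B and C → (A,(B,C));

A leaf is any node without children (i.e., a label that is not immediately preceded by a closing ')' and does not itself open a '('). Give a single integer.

Answer: 11

Derivation:
Newick: ((B,(M,L,R),K,N),(S,(G,V,T),E));
Scan left-to-right; a leaf is any maximal label run not followed by '(':
  pos 2: leaf 'B' → count = 1
  pos 5: leaf 'M' → count = 2
  pos 7: leaf 'L' → count = 3
  pos 9: leaf 'R' → count = 4
  pos 12: leaf 'K' → count = 5
  pos 14: leaf 'N' → count = 6
  pos 18: leaf 'S' → count = 7
  pos 21: leaf 'G' → count = 8
  pos 23: leaf 'V' → count = 9
  pos 25: leaf 'T' → count = 10
  pos 28: leaf 'E' → count = 11
Total leaves: 11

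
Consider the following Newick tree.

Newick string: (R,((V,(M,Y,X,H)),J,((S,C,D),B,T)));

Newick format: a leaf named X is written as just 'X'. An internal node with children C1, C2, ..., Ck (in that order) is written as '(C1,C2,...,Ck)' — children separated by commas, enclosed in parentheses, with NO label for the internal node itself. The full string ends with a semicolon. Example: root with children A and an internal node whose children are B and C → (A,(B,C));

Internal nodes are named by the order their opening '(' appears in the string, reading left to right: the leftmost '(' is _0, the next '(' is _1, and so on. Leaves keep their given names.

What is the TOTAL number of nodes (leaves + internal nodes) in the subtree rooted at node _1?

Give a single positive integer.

Answer: 16

Derivation:
Newick: (R,((V,(M,Y,X,H)),J,((S,C,D),B,T)));
Locate _1: it is the '(' at position 3 (the 2nd '(' reading left to right).
Query: subtree rooted at _1
_1: subtree_size = 1 + 15
  _2: subtree_size = 1 + 6
    V: subtree_size = 1 + 0
    _3: subtree_size = 1 + 4
      M: subtree_size = 1 + 0
      Y: subtree_size = 1 + 0
      X: subtree_size = 1 + 0
      H: subtree_size = 1 + 0
  J: subtree_size = 1 + 0
  _4: subtree_size = 1 + 6
    _5: subtree_size = 1 + 3
      S: subtree_size = 1 + 0
      C: subtree_size = 1 + 0
      D: subtree_size = 1 + 0
    B: subtree_size = 1 + 0
    T: subtree_size = 1 + 0
Total subtree size of _1: 16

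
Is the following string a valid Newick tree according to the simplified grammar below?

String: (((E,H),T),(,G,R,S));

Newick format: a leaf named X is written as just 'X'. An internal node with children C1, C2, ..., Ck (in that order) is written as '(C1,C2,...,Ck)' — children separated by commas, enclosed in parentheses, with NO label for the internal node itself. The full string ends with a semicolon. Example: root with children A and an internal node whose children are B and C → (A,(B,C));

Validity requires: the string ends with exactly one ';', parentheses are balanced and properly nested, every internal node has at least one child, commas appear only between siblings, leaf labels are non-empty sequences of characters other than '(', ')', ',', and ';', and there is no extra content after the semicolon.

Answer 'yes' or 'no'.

Input: (((E,H),T),(,G,R,S));
Paren balance: 4 '(' vs 4 ')' OK
Ends with single ';': True
Full parse: FAILS (empty leaf label at pos 12)
Valid: False

Answer: no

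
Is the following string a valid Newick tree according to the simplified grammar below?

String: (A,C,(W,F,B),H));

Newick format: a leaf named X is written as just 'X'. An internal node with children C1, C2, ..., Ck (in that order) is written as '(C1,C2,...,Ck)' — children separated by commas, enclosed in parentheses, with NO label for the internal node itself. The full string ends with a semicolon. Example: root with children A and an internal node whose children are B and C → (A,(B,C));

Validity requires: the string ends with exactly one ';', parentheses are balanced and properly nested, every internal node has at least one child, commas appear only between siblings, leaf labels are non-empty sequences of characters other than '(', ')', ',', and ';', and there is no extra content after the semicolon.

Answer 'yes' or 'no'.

Answer: no

Derivation:
Input: (A,C,(W,F,B),H));
Paren balance: 2 '(' vs 3 ')' MISMATCH
Ends with single ';': True
Full parse: FAILS (extra content after tree at pos 15)
Valid: False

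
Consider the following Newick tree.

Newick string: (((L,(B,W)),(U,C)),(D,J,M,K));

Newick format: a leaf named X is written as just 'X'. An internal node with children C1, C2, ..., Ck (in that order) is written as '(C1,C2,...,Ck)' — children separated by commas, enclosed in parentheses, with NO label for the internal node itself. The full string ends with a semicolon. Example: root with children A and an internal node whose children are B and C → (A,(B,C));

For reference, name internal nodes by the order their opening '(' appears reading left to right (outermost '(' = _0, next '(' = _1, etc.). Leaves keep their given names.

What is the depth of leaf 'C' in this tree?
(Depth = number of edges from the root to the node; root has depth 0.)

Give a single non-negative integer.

Newick: (((L,(B,W)),(U,C)),(D,J,M,K));
Naming internals by '(' encounter order: outermost '(' = _0, next = _1, ...
Query node: C
Path from root: _0 -> _1 -> _4 -> C
Depth of C: 3 (number of edges from root)

Answer: 3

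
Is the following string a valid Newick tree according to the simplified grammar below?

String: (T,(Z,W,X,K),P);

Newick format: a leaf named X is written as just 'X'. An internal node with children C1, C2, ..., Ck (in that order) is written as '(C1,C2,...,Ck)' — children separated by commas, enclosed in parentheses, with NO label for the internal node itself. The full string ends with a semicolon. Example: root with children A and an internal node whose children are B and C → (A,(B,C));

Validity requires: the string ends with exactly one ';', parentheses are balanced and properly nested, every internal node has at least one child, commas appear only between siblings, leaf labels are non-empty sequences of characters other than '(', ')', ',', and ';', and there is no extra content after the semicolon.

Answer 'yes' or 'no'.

Input: (T,(Z,W,X,K),P);
Paren balance: 2 '(' vs 2 ')' OK
Ends with single ';': True
Full parse: OK
Valid: True

Answer: yes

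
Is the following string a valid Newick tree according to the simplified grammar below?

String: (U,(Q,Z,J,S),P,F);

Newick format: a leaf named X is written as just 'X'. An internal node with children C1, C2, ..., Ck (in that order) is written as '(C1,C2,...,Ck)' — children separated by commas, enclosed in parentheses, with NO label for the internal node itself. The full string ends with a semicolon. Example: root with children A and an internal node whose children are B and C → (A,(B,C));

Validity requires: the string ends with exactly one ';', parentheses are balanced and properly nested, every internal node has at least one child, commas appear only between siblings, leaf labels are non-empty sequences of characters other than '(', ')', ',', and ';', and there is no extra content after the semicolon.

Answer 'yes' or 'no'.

Answer: yes

Derivation:
Input: (U,(Q,Z,J,S),P,F);
Paren balance: 2 '(' vs 2 ')' OK
Ends with single ';': True
Full parse: OK
Valid: True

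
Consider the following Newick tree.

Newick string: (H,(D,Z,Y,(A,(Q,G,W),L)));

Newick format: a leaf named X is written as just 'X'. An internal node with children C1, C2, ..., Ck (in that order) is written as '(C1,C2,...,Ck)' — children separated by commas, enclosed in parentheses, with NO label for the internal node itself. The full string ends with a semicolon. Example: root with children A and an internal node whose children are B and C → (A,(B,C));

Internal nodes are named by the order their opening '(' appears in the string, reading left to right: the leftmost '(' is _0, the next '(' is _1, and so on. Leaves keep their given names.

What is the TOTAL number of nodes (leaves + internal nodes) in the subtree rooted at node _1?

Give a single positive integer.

Newick: (H,(D,Z,Y,(A,(Q,G,W),L)));
Locate _1: it is the '(' at position 3 (the 2nd '(' reading left to right).
Query: subtree rooted at _1
_1: subtree_size = 1 + 10
  D: subtree_size = 1 + 0
  Z: subtree_size = 1 + 0
  Y: subtree_size = 1 + 0
  _2: subtree_size = 1 + 6
    A: subtree_size = 1 + 0
    _3: subtree_size = 1 + 3
      Q: subtree_size = 1 + 0
      G: subtree_size = 1 + 0
      W: subtree_size = 1 + 0
    L: subtree_size = 1 + 0
Total subtree size of _1: 11

Answer: 11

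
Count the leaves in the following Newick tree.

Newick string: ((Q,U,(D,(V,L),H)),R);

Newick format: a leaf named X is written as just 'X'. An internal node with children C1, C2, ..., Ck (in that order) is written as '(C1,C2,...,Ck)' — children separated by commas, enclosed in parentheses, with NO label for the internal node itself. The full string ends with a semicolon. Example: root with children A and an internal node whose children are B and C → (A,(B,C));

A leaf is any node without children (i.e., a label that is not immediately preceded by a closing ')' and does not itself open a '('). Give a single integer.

Newick: ((Q,U,(D,(V,L),H)),R);
Scan left-to-right; a leaf is any maximal label run not followed by '(':
  pos 2: leaf 'Q' → count = 1
  pos 4: leaf 'U' → count = 2
  pos 7: leaf 'D' → count = 3
  pos 10: leaf 'V' → count = 4
  pos 12: leaf 'L' → count = 5
  pos 15: leaf 'H' → count = 6
  pos 19: leaf 'R' → count = 7
Total leaves: 7

Answer: 7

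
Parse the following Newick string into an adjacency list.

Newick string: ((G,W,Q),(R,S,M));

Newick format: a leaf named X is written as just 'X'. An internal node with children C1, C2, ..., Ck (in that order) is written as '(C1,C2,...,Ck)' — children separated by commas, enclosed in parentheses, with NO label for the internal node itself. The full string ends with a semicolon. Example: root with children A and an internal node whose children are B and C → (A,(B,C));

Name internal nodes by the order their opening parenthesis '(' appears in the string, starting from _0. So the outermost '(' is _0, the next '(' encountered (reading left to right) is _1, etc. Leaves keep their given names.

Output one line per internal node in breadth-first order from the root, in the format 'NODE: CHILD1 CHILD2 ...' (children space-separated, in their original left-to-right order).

Answer: _0: _1 _2
_1: G W Q
_2: R S M

Derivation:
Input: ((G,W,Q),(R,S,M));
Scanning left-to-right, naming '(' by encounter order:
  pos 0: '(' -> open internal node _0 (depth 1)
  pos 1: '(' -> open internal node _1 (depth 2)
  pos 7: ')' -> close internal node _1 (now at depth 1)
  pos 9: '(' -> open internal node _2 (depth 2)
  pos 15: ')' -> close internal node _2 (now at depth 1)
  pos 16: ')' -> close internal node _0 (now at depth 0)
Total internal nodes: 3
BFS adjacency from root:
  _0: _1 _2
  _1: G W Q
  _2: R S M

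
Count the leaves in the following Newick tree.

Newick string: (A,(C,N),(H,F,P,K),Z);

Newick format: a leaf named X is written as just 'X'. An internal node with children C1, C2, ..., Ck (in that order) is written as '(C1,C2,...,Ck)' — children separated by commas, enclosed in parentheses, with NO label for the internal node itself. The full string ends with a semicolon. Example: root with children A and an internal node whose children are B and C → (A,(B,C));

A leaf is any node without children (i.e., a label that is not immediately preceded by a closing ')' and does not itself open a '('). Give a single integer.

Newick: (A,(C,N),(H,F,P,K),Z);
Scan left-to-right; a leaf is any maximal label run not followed by '(':
  pos 1: leaf 'A' → count = 1
  pos 4: leaf 'C' → count = 2
  pos 6: leaf 'N' → count = 3
  pos 10: leaf 'H' → count = 4
  pos 12: leaf 'F' → count = 5
  pos 14: leaf 'P' → count = 6
  pos 16: leaf 'K' → count = 7
  pos 19: leaf 'Z' → count = 8
Total leaves: 8

Answer: 8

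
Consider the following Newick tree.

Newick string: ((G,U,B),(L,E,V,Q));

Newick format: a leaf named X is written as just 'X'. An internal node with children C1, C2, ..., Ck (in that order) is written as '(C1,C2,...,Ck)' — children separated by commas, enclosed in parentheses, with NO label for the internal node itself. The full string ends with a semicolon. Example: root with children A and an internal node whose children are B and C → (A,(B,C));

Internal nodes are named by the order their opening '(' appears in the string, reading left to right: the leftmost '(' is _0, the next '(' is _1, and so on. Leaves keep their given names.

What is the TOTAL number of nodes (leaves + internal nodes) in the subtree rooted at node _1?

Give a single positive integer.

Answer: 4

Derivation:
Newick: ((G,U,B),(L,E,V,Q));
Locate _1: it is the '(' at position 1 (the 2nd '(' reading left to right).
Query: subtree rooted at _1
_1: subtree_size = 1 + 3
  G: subtree_size = 1 + 0
  U: subtree_size = 1 + 0
  B: subtree_size = 1 + 0
Total subtree size of _1: 4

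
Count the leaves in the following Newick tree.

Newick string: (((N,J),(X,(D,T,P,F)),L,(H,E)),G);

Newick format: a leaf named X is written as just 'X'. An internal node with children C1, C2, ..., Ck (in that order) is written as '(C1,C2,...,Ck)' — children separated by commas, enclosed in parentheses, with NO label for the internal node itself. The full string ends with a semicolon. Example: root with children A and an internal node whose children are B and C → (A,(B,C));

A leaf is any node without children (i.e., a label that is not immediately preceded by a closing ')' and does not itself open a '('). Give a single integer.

Newick: (((N,J),(X,(D,T,P,F)),L,(H,E)),G);
Scan left-to-right; a leaf is any maximal label run not followed by '(':
  pos 3: leaf 'N' → count = 1
  pos 5: leaf 'J' → count = 2
  pos 9: leaf 'X' → count = 3
  pos 12: leaf 'D' → count = 4
  pos 14: leaf 'T' → count = 5
  pos 16: leaf 'P' → count = 6
  pos 18: leaf 'F' → count = 7
  pos 22: leaf 'L' → count = 8
  pos 25: leaf 'H' → count = 9
  pos 27: leaf 'E' → count = 10
  pos 31: leaf 'G' → count = 11
Total leaves: 11

Answer: 11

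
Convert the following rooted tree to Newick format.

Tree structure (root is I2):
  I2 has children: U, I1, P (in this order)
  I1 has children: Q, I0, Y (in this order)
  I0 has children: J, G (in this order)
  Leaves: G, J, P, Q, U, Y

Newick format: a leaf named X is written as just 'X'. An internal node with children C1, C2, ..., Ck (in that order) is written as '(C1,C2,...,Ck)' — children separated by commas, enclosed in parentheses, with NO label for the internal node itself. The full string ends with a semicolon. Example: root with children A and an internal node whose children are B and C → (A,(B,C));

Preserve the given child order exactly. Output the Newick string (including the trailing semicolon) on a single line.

internal I2 with children ['U', 'I1', 'P']
  leaf 'U' → 'U'
  internal I1 with children ['Q', 'I0', 'Y']
    leaf 'Q' → 'Q'
    internal I0 with children ['J', 'G']
      leaf 'J' → 'J'
      leaf 'G' → 'G'
    → '(J,G)'
    leaf 'Y' → 'Y'
  → '(Q,(J,G),Y)'
  leaf 'P' → 'P'
→ '(U,(Q,(J,G),Y),P)'
Final: (U,(Q,(J,G),Y),P);

Answer: (U,(Q,(J,G),Y),P);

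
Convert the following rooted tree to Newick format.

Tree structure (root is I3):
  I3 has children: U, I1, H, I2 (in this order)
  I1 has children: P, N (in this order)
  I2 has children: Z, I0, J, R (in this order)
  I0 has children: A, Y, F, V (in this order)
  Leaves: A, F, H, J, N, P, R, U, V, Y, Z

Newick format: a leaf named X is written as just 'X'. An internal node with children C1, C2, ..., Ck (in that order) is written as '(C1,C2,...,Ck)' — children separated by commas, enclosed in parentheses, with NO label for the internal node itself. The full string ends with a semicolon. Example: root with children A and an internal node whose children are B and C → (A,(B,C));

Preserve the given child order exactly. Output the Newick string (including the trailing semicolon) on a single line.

Answer: (U,(P,N),H,(Z,(A,Y,F,V),J,R));

Derivation:
internal I3 with children ['U', 'I1', 'H', 'I2']
  leaf 'U' → 'U'
  internal I1 with children ['P', 'N']
    leaf 'P' → 'P'
    leaf 'N' → 'N'
  → '(P,N)'
  leaf 'H' → 'H'
  internal I2 with children ['Z', 'I0', 'J', 'R']
    leaf 'Z' → 'Z'
    internal I0 with children ['A', 'Y', 'F', 'V']
      leaf 'A' → 'A'
      leaf 'Y' → 'Y'
      leaf 'F' → 'F'
      leaf 'V' → 'V'
    → '(A,Y,F,V)'
    leaf 'J' → 'J'
    leaf 'R' → 'R'
  → '(Z,(A,Y,F,V),J,R)'
→ '(U,(P,N),H,(Z,(A,Y,F,V),J,R))'
Final: (U,(P,N),H,(Z,(A,Y,F,V),J,R));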